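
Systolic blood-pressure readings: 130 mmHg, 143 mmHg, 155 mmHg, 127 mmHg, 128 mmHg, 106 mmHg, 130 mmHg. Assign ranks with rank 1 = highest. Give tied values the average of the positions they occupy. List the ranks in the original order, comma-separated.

3.5, 2, 1, 6, 5, 7, 3.5

Sorted (descending): 155, 143, 130, 130, 128, 127, 106
The 2 values of 130 occupy positions 3–4 → average rank (3+4)/2 = 3.5.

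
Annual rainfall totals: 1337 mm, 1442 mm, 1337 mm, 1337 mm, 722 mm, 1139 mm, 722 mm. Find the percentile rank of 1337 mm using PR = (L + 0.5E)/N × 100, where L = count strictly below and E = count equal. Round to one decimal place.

64.3

N = 7.
Strictly below 1337: 3. Equal to 1337: 3.
PR = (3 + 0.5·3)/7 × 100 = 64.3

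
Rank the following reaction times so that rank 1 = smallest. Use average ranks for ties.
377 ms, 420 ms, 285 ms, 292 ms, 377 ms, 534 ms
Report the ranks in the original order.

Sorted (ascending): 285, 292, 377, 377, 420, 534
The 2 values of 377 occupy positions 3–4 → average rank (3+4)/2 = 3.5.

3.5, 5, 1, 2, 3.5, 6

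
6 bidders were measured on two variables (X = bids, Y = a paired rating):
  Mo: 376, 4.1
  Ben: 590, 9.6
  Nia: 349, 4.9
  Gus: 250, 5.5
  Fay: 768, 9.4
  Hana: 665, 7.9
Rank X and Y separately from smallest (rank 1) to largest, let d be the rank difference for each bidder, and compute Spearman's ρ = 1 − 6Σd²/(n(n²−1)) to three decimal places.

0.600

Ranks of variable 1: 3, 4, 2, 1, 6, 5
Ranks of variable 2: 1, 6, 2, 3, 5, 4
d = r₁ − r₂: 2, -2, 0, -2, 1, 1
d²: 4, 4, 0, 4, 1, 1; Σd² = 14
ρ = 1 − 6·14/(6·35) = 1 − 84/210 = 0.600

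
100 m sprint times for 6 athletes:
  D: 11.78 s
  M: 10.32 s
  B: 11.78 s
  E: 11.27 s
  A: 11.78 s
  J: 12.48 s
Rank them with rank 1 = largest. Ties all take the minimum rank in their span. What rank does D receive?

2

Sorted (descending): 12.48, 11.78, 11.78, 11.78, 11.27, 10.32
The 3 values of 11.78 occupy positions 2–4 → each gets rank 2.
D has value 11.78 s → rank 2.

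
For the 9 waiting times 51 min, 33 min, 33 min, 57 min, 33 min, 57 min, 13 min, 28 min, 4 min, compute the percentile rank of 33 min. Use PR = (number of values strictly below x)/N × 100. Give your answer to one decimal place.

33.3

N = 9.
Strictly below 33: 3. Equal to 33: 3.
PR = 3/9 × 100 = 33.3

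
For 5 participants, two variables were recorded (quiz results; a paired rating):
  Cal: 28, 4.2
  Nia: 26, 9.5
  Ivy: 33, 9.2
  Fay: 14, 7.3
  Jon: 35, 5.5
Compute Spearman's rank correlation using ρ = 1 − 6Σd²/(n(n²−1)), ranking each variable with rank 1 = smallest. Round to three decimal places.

Ranks of variable 1: 3, 2, 4, 1, 5
Ranks of variable 2: 1, 5, 4, 3, 2
d = r₁ − r₂: 2, -3, 0, -2, 3
d²: 4, 9, 0, 4, 9; Σd² = 26
ρ = 1 − 6·26/(5·24) = 1 − 156/120 = -0.300

-0.300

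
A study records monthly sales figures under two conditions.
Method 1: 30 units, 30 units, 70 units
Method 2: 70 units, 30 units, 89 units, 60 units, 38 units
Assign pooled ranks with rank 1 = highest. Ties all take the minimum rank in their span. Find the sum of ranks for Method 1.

14

Sorted (descending): 89, 70, 70, 60, 38, 30, 30, 30
The 2 values of 70 occupy positions 2–3 → each gets rank 2.
The 3 values of 30 occupy positions 6–8 → each gets rank 6.
Method 1 values → pooled ranks: 30→6, 30→6, 70→2
Rank sum = 6 + 6 + 2 = 14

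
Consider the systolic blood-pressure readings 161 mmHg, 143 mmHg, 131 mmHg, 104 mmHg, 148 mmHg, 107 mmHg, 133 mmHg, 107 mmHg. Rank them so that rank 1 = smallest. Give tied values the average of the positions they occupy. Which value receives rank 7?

148

Sorted (ascending): 104, 107, 107, 131, 133, 143, 148, 161
The 2 values of 107 occupy positions 2–3 → average rank (2+3)/2 = 2.5.
Rank 7 → value 148.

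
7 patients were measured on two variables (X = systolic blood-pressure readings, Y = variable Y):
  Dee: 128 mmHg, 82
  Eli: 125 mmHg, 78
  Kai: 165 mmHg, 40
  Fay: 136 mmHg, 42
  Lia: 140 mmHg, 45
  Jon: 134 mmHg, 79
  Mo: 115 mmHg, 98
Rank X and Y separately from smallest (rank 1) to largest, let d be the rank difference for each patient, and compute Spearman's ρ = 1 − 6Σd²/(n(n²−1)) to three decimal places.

Ranks of variable 1: 3, 2, 7, 5, 6, 4, 1
Ranks of variable 2: 6, 4, 1, 2, 3, 5, 7
d = r₁ − r₂: -3, -2, 6, 3, 3, -1, -6
d²: 9, 4, 36, 9, 9, 1, 36; Σd² = 104
ρ = 1 − 6·104/(7·48) = 1 − 624/336 = -0.857

-0.857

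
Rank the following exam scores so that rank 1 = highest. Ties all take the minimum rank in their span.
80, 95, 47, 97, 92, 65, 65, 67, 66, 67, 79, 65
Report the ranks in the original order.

4, 2, 12, 1, 3, 9, 9, 6, 8, 6, 5, 9

Sorted (descending): 97, 95, 92, 80, 79, 67, 67, 66, 65, 65, 65, 47
The 2 values of 67 occupy positions 6–7 → each gets rank 6.
The 3 values of 65 occupy positions 9–11 → each gets rank 9.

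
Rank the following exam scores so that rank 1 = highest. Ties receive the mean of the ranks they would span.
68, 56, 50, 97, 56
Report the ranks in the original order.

Sorted (descending): 97, 68, 56, 56, 50
The 2 values of 56 occupy positions 3–4 → average rank (3+4)/2 = 3.5.

2, 3.5, 5, 1, 3.5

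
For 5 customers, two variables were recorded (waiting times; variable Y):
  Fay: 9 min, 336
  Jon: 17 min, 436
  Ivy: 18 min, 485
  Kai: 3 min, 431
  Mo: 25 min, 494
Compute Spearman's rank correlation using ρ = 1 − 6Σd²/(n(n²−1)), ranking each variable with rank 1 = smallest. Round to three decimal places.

0.900

Ranks of variable 1: 2, 3, 4, 1, 5
Ranks of variable 2: 1, 3, 4, 2, 5
d = r₁ − r₂: 1, 0, 0, -1, 0
d²: 1, 0, 0, 1, 0; Σd² = 2
ρ = 1 − 6·2/(5·24) = 1 − 12/120 = 0.900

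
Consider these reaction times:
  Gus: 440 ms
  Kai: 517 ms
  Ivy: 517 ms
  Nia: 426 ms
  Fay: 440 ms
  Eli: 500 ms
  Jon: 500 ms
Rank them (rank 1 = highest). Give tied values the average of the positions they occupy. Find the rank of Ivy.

Sorted (descending): 517, 517, 500, 500, 440, 440, 426
The 2 values of 517 occupy positions 1–2 → average rank (1+2)/2 = 1.5.
The 2 values of 500 occupy positions 3–4 → average rank (3+4)/2 = 3.5.
The 2 values of 440 occupy positions 5–6 → average rank (5+6)/2 = 5.5.
Ivy has value 517 ms → rank 1.5.

1.5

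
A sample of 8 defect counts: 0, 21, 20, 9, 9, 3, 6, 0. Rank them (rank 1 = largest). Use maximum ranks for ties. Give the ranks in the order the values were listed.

Sorted (descending): 21, 20, 9, 9, 6, 3, 0, 0
The 2 values of 9 occupy positions 3–4 → each gets rank 4.
The 2 values of 0 occupy positions 7–8 → each gets rank 8.

8, 1, 2, 4, 4, 6, 5, 8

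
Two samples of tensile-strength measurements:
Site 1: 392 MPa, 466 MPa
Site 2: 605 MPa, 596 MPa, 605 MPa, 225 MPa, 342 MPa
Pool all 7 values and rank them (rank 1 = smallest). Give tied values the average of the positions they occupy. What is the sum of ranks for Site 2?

21

Sorted (ascending): 225, 342, 392, 466, 596, 605, 605
The 2 values of 605 occupy positions 6–7 → average rank (6+7)/2 = 6.5.
Site 2 values → pooled ranks: 605→6.5, 596→5, 605→6.5, 225→1, 342→2
Rank sum = 6.5 + 5 + 6.5 + 1 + 2 = 21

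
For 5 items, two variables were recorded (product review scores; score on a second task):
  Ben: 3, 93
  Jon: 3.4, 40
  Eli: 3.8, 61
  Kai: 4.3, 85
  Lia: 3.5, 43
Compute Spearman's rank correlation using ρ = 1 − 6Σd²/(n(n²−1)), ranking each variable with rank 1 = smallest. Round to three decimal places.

0.000

Ranks of variable 1: 1, 2, 4, 5, 3
Ranks of variable 2: 5, 1, 3, 4, 2
d = r₁ − r₂: -4, 1, 1, 1, 1
d²: 16, 1, 1, 1, 1; Σd² = 20
ρ = 1 − 6·20/(5·24) = 1 − 120/120 = 0.000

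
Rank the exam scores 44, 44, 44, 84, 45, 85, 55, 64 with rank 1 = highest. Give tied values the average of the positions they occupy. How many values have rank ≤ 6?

Sorted (descending): 85, 84, 64, 55, 45, 44, 44, 44
The 3 values of 44 occupy positions 6–8 → average rank 7.
Ranks ≤ 6: {1, 2, 3, 4, 5} → 5 values.

5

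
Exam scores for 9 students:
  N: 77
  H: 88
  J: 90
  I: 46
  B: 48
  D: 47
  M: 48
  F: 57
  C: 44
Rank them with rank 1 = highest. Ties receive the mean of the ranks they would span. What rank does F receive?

4

Sorted (descending): 90, 88, 77, 57, 48, 48, 47, 46, 44
The 2 values of 48 occupy positions 5–6 → average rank (5+6)/2 = 5.5.
F has value 57 → rank 4.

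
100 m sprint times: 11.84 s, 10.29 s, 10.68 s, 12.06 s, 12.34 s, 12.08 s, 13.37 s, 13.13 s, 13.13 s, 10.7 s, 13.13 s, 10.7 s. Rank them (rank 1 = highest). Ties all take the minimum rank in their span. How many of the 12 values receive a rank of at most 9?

Sorted (descending): 13.37, 13.13, 13.13, 13.13, 12.34, 12.08, 12.06, 11.84, 10.7, 10.7, 10.68, 10.29
The 3 values of 13.13 occupy positions 2–4 → each gets rank 2.
The 2 values of 10.7 occupy positions 9–10 → each gets rank 9.
Ranks ≤ 9: {1, 2, 2, 2, 5, 6, 7, 8, 9, 9} → 10 values.

10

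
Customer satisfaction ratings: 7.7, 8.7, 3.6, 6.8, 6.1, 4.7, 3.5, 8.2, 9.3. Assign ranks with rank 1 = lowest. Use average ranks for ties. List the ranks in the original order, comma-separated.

Sorted (ascending): 3.5, 3.6, 4.7, 6.1, 6.8, 7.7, 8.2, 8.7, 9.3
No ties — each value takes its position as its rank.

6, 8, 2, 5, 4, 3, 1, 7, 9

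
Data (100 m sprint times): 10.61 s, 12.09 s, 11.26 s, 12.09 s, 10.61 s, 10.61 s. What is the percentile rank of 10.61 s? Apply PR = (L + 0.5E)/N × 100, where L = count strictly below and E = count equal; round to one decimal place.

N = 6.
Strictly below 10.61: 0. Equal to 10.61: 3.
PR = (0 + 0.5·3)/6 × 100 = 25.0

25.0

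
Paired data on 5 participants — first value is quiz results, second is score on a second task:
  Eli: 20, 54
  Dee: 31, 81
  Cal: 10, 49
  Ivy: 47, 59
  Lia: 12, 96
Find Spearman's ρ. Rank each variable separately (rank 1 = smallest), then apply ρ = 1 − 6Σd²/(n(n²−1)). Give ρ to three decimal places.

0.300

Ranks of variable 1: 3, 4, 1, 5, 2
Ranks of variable 2: 2, 4, 1, 3, 5
d = r₁ − r₂: 1, 0, 0, 2, -3
d²: 1, 0, 0, 4, 9; Σd² = 14
ρ = 1 − 6·14/(5·24) = 1 − 84/120 = 0.300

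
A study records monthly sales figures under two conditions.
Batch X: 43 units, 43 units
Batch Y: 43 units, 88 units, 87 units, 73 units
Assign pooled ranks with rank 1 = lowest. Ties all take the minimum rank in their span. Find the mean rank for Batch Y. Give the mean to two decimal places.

4.00

Sorted (ascending): 43, 43, 43, 73, 87, 88
The 3 values of 43 occupy positions 1–3 → each gets rank 1.
Batch Y values → pooled ranks: 43→1, 88→6, 87→5, 73→4
Mean rank = (1 + 6 + 5 + 4) / 4 = 4.00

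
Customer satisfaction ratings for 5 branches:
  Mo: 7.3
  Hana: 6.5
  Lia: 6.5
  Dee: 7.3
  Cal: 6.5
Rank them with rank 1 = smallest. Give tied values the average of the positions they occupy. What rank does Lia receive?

Sorted (ascending): 6.5, 6.5, 6.5, 7.3, 7.3
The 3 values of 6.5 occupy positions 1–3 → average rank 2.
The 2 values of 7.3 occupy positions 4–5 → average rank (4+5)/2 = 4.5.
Lia has value 6.5 → rank 2.

2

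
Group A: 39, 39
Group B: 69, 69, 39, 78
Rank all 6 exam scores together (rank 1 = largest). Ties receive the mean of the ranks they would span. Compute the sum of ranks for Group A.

Sorted (descending): 78, 69, 69, 39, 39, 39
The 2 values of 69 occupy positions 2–3 → average rank (2+3)/2 = 2.5.
The 3 values of 39 occupy positions 4–6 → average rank 5.
Group A values → pooled ranks: 39→5, 39→5
Rank sum = 5 + 5 = 10

10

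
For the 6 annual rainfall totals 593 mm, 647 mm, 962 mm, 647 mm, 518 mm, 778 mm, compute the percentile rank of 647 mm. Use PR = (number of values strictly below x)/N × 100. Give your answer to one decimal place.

33.3

N = 6.
Strictly below 647: 2. Equal to 647: 2.
PR = 2/6 × 100 = 33.3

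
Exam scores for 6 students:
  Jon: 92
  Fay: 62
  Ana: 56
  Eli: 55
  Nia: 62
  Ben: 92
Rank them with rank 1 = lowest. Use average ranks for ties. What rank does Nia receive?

3.5

Sorted (ascending): 55, 56, 62, 62, 92, 92
The 2 values of 62 occupy positions 3–4 → average rank (3+4)/2 = 3.5.
The 2 values of 92 occupy positions 5–6 → average rank (5+6)/2 = 5.5.
Nia has value 62 → rank 3.5.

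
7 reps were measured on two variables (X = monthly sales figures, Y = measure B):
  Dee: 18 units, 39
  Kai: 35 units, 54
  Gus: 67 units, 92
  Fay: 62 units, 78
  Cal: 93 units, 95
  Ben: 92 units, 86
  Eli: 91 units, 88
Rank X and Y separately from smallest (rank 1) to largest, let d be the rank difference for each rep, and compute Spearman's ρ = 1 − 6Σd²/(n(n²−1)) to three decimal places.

Ranks of variable 1: 1, 2, 4, 3, 7, 6, 5
Ranks of variable 2: 1, 2, 6, 3, 7, 4, 5
d = r₁ − r₂: 0, 0, -2, 0, 0, 2, 0
d²: 0, 0, 4, 0, 0, 4, 0; Σd² = 8
ρ = 1 − 6·8/(7·48) = 1 − 48/336 = 0.857

0.857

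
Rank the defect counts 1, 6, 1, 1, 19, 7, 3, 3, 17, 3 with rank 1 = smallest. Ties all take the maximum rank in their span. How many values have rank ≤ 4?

Sorted (ascending): 1, 1, 1, 3, 3, 3, 6, 7, 17, 19
The 3 values of 1 occupy positions 1–3 → each gets rank 3.
The 3 values of 3 occupy positions 4–6 → each gets rank 6.
Ranks ≤ 4: {3, 3, 3} → 3 values.

3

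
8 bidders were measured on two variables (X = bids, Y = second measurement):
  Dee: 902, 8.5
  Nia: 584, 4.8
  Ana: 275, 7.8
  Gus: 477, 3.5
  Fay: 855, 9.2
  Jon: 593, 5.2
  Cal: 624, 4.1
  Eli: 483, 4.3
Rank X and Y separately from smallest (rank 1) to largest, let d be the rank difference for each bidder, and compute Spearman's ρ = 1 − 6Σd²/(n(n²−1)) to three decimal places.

0.476

Ranks of variable 1: 8, 4, 1, 2, 7, 5, 6, 3
Ranks of variable 2: 7, 4, 6, 1, 8, 5, 2, 3
d = r₁ − r₂: 1, 0, -5, 1, -1, 0, 4, 0
d²: 1, 0, 25, 1, 1, 0, 16, 0; Σd² = 44
ρ = 1 − 6·44/(8·63) = 1 − 264/504 = 0.476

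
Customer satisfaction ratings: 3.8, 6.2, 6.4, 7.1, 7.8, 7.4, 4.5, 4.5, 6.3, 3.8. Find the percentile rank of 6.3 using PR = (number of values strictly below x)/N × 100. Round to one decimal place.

50.0

N = 10.
Strictly below 6.3: 5. Equal to 6.3: 1.
PR = 5/10 × 100 = 50.0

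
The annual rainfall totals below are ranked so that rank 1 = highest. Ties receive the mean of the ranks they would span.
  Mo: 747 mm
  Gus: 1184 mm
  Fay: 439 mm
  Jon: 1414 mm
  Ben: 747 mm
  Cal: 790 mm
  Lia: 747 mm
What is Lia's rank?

5

Sorted (descending): 1414, 1184, 790, 747, 747, 747, 439
The 3 values of 747 occupy positions 4–6 → average rank 5.
Lia has value 747 mm → rank 5.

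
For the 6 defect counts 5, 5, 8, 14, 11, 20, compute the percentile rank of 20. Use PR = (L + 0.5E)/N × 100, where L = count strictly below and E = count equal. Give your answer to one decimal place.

N = 6.
Strictly below 20: 5. Equal to 20: 1.
PR = (5 + 0.5·1)/6 × 100 = 91.7

91.7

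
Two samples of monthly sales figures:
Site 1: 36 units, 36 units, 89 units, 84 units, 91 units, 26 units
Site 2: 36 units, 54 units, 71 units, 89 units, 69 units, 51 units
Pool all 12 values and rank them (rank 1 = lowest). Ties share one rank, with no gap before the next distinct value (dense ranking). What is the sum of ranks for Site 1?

29

Sorted (ascending): 26, 36, 36, 36, 51, 54, 69, 71, 84, 89, 89, 91
The 3 values of 36 share dense rank 2.
The 2 values of 89 share dense rank 8.
Remaining distinct values take the next consecutive integers.
Site 1 values → pooled ranks: 36→2, 36→2, 89→8, 84→7, 91→9, 26→1
Rank sum = 2 + 2 + 8 + 7 + 9 + 1 = 29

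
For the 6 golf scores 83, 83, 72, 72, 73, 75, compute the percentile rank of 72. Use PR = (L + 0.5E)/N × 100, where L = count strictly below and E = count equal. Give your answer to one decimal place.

16.7

N = 6.
Strictly below 72: 0. Equal to 72: 2.
PR = (0 + 0.5·2)/6 × 100 = 16.7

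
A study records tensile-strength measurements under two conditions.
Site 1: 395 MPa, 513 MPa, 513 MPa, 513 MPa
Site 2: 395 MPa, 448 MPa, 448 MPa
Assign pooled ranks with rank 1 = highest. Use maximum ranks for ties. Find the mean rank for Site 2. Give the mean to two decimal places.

Sorted (descending): 513, 513, 513, 448, 448, 395, 395
The 3 values of 513 occupy positions 1–3 → each gets rank 3.
The 2 values of 448 occupy positions 4–5 → each gets rank 5.
The 2 values of 395 occupy positions 6–7 → each gets rank 7.
Site 2 values → pooled ranks: 395→7, 448→5, 448→5
Mean rank = (7 + 5 + 5) / 3 = 5.67

5.67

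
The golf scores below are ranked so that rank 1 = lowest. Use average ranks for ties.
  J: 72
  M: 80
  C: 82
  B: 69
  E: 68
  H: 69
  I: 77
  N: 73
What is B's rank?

Sorted (ascending): 68, 69, 69, 72, 73, 77, 80, 82
The 2 values of 69 occupy positions 2–3 → average rank (2+3)/2 = 2.5.
B has value 69 → rank 2.5.

2.5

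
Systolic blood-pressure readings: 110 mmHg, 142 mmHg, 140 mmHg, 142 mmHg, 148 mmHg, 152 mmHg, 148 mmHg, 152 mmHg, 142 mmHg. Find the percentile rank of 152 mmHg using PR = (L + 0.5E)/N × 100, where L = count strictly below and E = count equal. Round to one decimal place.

N = 9.
Strictly below 152: 7. Equal to 152: 2.
PR = (7 + 0.5·2)/9 × 100 = 88.9

88.9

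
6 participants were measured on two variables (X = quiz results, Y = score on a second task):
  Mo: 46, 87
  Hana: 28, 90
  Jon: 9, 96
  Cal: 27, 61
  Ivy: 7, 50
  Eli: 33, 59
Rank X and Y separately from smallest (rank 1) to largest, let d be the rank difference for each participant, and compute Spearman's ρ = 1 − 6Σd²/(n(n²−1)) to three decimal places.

0.143

Ranks of variable 1: 6, 4, 2, 3, 1, 5
Ranks of variable 2: 4, 5, 6, 3, 1, 2
d = r₁ − r₂: 2, -1, -4, 0, 0, 3
d²: 4, 1, 16, 0, 0, 9; Σd² = 30
ρ = 1 − 6·30/(6·35) = 1 − 180/210 = 0.143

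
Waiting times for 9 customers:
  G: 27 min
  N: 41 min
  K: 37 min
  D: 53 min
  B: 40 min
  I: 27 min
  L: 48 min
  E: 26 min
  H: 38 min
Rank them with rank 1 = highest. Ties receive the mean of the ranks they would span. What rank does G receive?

Sorted (descending): 53, 48, 41, 40, 38, 37, 27, 27, 26
The 2 values of 27 occupy positions 7–8 → average rank (7+8)/2 = 7.5.
G has value 27 min → rank 7.5.

7.5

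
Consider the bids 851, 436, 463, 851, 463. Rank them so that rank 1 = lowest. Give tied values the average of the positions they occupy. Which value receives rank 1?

436

Sorted (ascending): 436, 463, 463, 851, 851
The 2 values of 463 occupy positions 2–3 → average rank (2+3)/2 = 2.5.
The 2 values of 851 occupy positions 4–5 → average rank (4+5)/2 = 4.5.
Rank 1 → value 436.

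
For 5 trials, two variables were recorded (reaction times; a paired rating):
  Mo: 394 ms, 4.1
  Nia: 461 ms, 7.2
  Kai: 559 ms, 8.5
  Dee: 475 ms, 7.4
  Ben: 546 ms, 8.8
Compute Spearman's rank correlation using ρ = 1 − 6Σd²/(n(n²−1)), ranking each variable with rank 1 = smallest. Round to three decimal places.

0.900

Ranks of variable 1: 1, 2, 5, 3, 4
Ranks of variable 2: 1, 2, 4, 3, 5
d = r₁ − r₂: 0, 0, 1, 0, -1
d²: 0, 0, 1, 0, 1; Σd² = 2
ρ = 1 − 6·2/(5·24) = 1 − 12/120 = 0.900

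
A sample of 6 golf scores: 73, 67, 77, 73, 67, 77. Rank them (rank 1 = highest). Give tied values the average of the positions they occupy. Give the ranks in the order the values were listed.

Sorted (descending): 77, 77, 73, 73, 67, 67
The 2 values of 77 occupy positions 1–2 → average rank (1+2)/2 = 1.5.
The 2 values of 73 occupy positions 3–4 → average rank (3+4)/2 = 3.5.
The 2 values of 67 occupy positions 5–6 → average rank (5+6)/2 = 5.5.

3.5, 5.5, 1.5, 3.5, 5.5, 1.5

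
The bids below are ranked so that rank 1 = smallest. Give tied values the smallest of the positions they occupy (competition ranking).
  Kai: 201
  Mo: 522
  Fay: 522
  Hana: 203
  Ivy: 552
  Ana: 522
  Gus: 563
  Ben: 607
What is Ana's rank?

3

Sorted (ascending): 201, 203, 522, 522, 522, 552, 563, 607
The 3 values of 522 occupy positions 3–5 → each gets rank 3.
Ana has value 522 → rank 3.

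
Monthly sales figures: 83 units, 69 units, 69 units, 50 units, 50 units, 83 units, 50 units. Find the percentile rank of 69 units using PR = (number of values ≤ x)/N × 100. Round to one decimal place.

N = 7.
Strictly below 69: 3. Equal to 69: 2.
PR = 5/7 × 100 = 71.4

71.4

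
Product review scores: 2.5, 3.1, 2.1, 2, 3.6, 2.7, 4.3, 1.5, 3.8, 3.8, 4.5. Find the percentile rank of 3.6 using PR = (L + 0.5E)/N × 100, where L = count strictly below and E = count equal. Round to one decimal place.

59.1

N = 11.
Strictly below 3.6: 6. Equal to 3.6: 1.
PR = (6 + 0.5·1)/11 × 100 = 59.1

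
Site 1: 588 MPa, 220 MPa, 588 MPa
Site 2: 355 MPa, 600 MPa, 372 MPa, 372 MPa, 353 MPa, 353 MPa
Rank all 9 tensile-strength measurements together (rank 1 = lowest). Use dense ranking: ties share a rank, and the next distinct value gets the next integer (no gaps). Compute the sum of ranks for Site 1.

Sorted (ascending): 220, 353, 353, 355, 372, 372, 588, 588, 600
The 2 values of 353 share dense rank 2.
The 2 values of 372 share dense rank 4.
The 2 values of 588 share dense rank 5.
Remaining distinct values take the next consecutive integers.
Site 1 values → pooled ranks: 588→5, 220→1, 588→5
Rank sum = 5 + 1 + 5 = 11

11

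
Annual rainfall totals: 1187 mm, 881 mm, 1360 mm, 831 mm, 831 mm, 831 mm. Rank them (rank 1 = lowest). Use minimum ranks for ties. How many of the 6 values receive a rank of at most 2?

3

Sorted (ascending): 831, 831, 831, 881, 1187, 1360
The 3 values of 831 occupy positions 1–3 → each gets rank 1.
Ranks ≤ 2: {1, 1, 1} → 3 values.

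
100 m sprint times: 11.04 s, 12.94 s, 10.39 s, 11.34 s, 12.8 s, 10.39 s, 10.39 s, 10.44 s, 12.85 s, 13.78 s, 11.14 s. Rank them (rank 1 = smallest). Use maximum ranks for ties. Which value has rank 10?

Sorted (ascending): 10.39, 10.39, 10.39, 10.44, 11.04, 11.14, 11.34, 12.8, 12.85, 12.94, 13.78
The 3 values of 10.39 occupy positions 1–3 → each gets rank 3.
Rank 10 → value 12.94.

12.94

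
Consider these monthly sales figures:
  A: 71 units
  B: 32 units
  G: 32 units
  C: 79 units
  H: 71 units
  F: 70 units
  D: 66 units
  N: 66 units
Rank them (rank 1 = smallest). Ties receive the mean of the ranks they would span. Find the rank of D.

Sorted (ascending): 32, 32, 66, 66, 70, 71, 71, 79
The 2 values of 32 occupy positions 1–2 → average rank (1+2)/2 = 1.5.
The 2 values of 66 occupy positions 3–4 → average rank (3+4)/2 = 3.5.
The 2 values of 71 occupy positions 6–7 → average rank (6+7)/2 = 6.5.
D has value 66 units → rank 3.5.

3.5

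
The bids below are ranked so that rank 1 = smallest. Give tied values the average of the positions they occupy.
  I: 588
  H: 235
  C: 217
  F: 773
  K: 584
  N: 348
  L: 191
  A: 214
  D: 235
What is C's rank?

Sorted (ascending): 191, 214, 217, 235, 235, 348, 584, 588, 773
The 2 values of 235 occupy positions 4–5 → average rank (4+5)/2 = 4.5.
C has value 217 → rank 3.

3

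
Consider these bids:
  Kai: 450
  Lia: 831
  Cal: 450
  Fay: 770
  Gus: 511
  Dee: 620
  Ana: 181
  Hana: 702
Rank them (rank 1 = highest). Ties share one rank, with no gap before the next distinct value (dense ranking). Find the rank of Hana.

3

Sorted (descending): 831, 770, 702, 620, 511, 450, 450, 181
The 2 values of 450 share dense rank 6.
Remaining distinct values take the next consecutive integers.
Hana has value 702 → rank 3.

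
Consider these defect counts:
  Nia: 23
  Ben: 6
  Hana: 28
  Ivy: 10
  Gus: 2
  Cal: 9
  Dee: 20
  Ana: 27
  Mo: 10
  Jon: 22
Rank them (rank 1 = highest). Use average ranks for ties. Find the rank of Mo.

6.5

Sorted (descending): 28, 27, 23, 22, 20, 10, 10, 9, 6, 2
The 2 values of 10 occupy positions 6–7 → average rank (6+7)/2 = 6.5.
Mo has value 10 → rank 6.5.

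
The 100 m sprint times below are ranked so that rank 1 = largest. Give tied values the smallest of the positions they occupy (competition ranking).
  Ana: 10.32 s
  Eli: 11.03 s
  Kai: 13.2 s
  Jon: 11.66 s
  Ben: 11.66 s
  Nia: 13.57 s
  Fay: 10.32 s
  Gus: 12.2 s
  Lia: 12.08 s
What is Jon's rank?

5

Sorted (descending): 13.57, 13.2, 12.2, 12.08, 11.66, 11.66, 11.03, 10.32, 10.32
The 2 values of 11.66 occupy positions 5–6 → each gets rank 5.
The 2 values of 10.32 occupy positions 8–9 → each gets rank 8.
Jon has value 11.66 s → rank 5.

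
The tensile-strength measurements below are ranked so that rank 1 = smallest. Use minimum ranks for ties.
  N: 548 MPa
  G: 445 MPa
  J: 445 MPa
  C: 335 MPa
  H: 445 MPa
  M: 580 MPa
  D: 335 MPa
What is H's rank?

3

Sorted (ascending): 335, 335, 445, 445, 445, 548, 580
The 2 values of 335 occupy positions 1–2 → each gets rank 1.
The 3 values of 445 occupy positions 3–5 → each gets rank 3.
H has value 445 MPa → rank 3.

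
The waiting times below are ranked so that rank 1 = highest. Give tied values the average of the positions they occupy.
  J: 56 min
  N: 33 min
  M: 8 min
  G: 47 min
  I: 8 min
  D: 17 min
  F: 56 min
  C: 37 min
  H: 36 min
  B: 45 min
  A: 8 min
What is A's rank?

10

Sorted (descending): 56, 56, 47, 45, 37, 36, 33, 17, 8, 8, 8
The 2 values of 56 occupy positions 1–2 → average rank (1+2)/2 = 1.5.
The 3 values of 8 occupy positions 9–11 → average rank 10.
A has value 8 min → rank 10.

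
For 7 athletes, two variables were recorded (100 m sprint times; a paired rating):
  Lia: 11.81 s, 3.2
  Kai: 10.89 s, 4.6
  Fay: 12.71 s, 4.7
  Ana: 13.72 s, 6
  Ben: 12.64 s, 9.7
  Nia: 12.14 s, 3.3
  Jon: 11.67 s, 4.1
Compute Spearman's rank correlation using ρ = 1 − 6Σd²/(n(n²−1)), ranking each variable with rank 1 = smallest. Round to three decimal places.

0.571

Ranks of variable 1: 3, 1, 6, 7, 5, 4, 2
Ranks of variable 2: 1, 4, 5, 6, 7, 2, 3
d = r₁ − r₂: 2, -3, 1, 1, -2, 2, -1
d²: 4, 9, 1, 1, 4, 4, 1; Σd² = 24
ρ = 1 − 6·24/(7·48) = 1 − 144/336 = 0.571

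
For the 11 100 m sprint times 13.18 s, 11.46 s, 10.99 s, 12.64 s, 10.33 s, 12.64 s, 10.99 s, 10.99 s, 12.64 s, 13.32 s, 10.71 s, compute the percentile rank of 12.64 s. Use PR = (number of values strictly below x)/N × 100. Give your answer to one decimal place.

54.5

N = 11.
Strictly below 12.64: 6. Equal to 12.64: 3.
PR = 6/11 × 100 = 54.5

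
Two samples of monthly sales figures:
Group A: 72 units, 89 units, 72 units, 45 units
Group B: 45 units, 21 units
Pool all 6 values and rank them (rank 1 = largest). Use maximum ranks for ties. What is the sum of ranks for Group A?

Sorted (descending): 89, 72, 72, 45, 45, 21
The 2 values of 72 occupy positions 2–3 → each gets rank 3.
The 2 values of 45 occupy positions 4–5 → each gets rank 5.
Group A values → pooled ranks: 72→3, 89→1, 72→3, 45→5
Rank sum = 3 + 1 + 3 + 5 = 12

12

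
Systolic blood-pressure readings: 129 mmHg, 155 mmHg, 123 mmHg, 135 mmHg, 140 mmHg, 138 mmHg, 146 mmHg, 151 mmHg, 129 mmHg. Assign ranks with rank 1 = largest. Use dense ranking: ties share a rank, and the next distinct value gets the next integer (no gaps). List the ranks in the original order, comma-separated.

Sorted (descending): 155, 151, 146, 140, 138, 135, 129, 129, 123
The 2 values of 129 share dense rank 7.
Remaining distinct values take the next consecutive integers.

7, 1, 8, 6, 4, 5, 3, 2, 7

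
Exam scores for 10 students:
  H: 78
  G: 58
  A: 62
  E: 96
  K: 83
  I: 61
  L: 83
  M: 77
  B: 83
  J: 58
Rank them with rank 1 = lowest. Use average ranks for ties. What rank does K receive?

8

Sorted (ascending): 58, 58, 61, 62, 77, 78, 83, 83, 83, 96
The 2 values of 58 occupy positions 1–2 → average rank (1+2)/2 = 1.5.
The 3 values of 83 occupy positions 7–9 → average rank 8.
K has value 83 → rank 8.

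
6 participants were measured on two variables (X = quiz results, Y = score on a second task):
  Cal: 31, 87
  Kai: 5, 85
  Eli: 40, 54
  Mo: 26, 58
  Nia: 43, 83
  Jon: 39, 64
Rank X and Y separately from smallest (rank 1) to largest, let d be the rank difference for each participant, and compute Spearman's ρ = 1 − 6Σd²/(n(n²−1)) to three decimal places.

-0.314

Ranks of variable 1: 3, 1, 5, 2, 6, 4
Ranks of variable 2: 6, 5, 1, 2, 4, 3
d = r₁ − r₂: -3, -4, 4, 0, 2, 1
d²: 9, 16, 16, 0, 4, 1; Σd² = 46
ρ = 1 − 6·46/(6·35) = 1 − 276/210 = -0.314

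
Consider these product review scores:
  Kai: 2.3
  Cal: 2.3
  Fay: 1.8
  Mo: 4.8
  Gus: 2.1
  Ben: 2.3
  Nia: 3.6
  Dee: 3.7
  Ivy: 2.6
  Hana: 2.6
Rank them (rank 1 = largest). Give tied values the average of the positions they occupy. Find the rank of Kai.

7

Sorted (descending): 4.8, 3.7, 3.6, 2.6, 2.6, 2.3, 2.3, 2.3, 2.1, 1.8
The 2 values of 2.6 occupy positions 4–5 → average rank (4+5)/2 = 4.5.
The 3 values of 2.3 occupy positions 6–8 → average rank 7.
Kai has value 2.3 → rank 7.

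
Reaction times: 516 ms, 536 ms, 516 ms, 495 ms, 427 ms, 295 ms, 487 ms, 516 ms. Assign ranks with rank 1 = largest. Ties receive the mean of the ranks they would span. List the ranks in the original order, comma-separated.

3, 1, 3, 5, 7, 8, 6, 3

Sorted (descending): 536, 516, 516, 516, 495, 487, 427, 295
The 3 values of 516 occupy positions 2–4 → average rank 3.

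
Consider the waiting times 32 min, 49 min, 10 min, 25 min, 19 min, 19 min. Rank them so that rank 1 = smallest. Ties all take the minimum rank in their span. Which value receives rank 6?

Sorted (ascending): 10, 19, 19, 25, 32, 49
The 2 values of 19 occupy positions 2–3 → each gets rank 2.
Rank 6 → value 49.

49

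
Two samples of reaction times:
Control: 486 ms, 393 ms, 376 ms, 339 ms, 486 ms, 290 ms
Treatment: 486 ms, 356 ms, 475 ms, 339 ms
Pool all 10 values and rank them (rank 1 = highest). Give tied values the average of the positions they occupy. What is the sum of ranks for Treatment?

Sorted (descending): 486, 486, 486, 475, 393, 376, 356, 339, 339, 290
The 3 values of 486 occupy positions 1–3 → average rank 2.
The 2 values of 339 occupy positions 8–9 → average rank (8+9)/2 = 8.5.
Treatment values → pooled ranks: 486→2, 356→7, 475→4, 339→8.5
Rank sum = 2 + 7 + 4 + 8.5 = 21.5

21.5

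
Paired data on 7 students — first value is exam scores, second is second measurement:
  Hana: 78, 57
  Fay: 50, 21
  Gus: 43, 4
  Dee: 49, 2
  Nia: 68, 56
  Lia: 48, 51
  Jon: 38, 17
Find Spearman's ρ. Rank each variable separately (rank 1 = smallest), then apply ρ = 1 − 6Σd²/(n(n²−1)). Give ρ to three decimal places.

0.679

Ranks of variable 1: 7, 5, 2, 4, 6, 3, 1
Ranks of variable 2: 7, 4, 2, 1, 6, 5, 3
d = r₁ − r₂: 0, 1, 0, 3, 0, -2, -2
d²: 0, 1, 0, 9, 0, 4, 4; Σd² = 18
ρ = 1 − 6·18/(7·48) = 1 − 108/336 = 0.679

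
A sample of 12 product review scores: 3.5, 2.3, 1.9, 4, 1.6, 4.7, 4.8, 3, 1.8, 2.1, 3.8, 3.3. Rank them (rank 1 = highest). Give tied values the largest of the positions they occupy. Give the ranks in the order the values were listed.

5, 8, 10, 3, 12, 2, 1, 7, 11, 9, 4, 6

Sorted (descending): 4.8, 4.7, 4, 3.8, 3.5, 3.3, 3, 2.3, 2.1, 1.9, 1.8, 1.6
No ties — each value takes its position as its rank.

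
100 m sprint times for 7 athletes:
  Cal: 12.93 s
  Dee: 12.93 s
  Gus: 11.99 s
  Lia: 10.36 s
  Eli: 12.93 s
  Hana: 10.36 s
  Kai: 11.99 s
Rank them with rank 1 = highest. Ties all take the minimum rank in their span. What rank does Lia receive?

Sorted (descending): 12.93, 12.93, 12.93, 11.99, 11.99, 10.36, 10.36
The 3 values of 12.93 occupy positions 1–3 → each gets rank 1.
The 2 values of 11.99 occupy positions 4–5 → each gets rank 4.
The 2 values of 10.36 occupy positions 6–7 → each gets rank 6.
Lia has value 10.36 s → rank 6.

6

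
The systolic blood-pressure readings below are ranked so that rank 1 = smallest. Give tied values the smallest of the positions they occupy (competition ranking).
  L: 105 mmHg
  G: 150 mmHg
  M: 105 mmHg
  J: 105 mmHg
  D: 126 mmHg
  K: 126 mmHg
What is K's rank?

4

Sorted (ascending): 105, 105, 105, 126, 126, 150
The 3 values of 105 occupy positions 1–3 → each gets rank 1.
The 2 values of 126 occupy positions 4–5 → each gets rank 4.
K has value 126 mmHg → rank 4.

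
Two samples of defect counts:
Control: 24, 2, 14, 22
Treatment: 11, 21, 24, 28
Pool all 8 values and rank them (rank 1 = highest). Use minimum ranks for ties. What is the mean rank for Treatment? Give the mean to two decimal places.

3.75

Sorted (descending): 28, 24, 24, 22, 21, 14, 11, 2
The 2 values of 24 occupy positions 2–3 → each gets rank 2.
Treatment values → pooled ranks: 11→7, 21→5, 24→2, 28→1
Mean rank = (7 + 5 + 2 + 1) / 4 = 3.75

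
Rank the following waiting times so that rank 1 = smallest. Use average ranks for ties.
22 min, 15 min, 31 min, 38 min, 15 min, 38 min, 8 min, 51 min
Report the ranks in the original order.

4, 2.5, 5, 6.5, 2.5, 6.5, 1, 8

Sorted (ascending): 8, 15, 15, 22, 31, 38, 38, 51
The 2 values of 15 occupy positions 2–3 → average rank (2+3)/2 = 2.5.
The 2 values of 38 occupy positions 6–7 → average rank (6+7)/2 = 6.5.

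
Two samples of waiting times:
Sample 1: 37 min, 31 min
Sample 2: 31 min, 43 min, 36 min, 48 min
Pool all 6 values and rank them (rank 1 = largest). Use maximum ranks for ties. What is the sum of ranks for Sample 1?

9

Sorted (descending): 48, 43, 37, 36, 31, 31
The 2 values of 31 occupy positions 5–6 → each gets rank 6.
Sample 1 values → pooled ranks: 37→3, 31→6
Rank sum = 3 + 6 = 9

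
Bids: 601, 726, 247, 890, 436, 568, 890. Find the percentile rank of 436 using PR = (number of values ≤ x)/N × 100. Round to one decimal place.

N = 7.
Strictly below 436: 1. Equal to 436: 1.
PR = 2/7 × 100 = 28.6

28.6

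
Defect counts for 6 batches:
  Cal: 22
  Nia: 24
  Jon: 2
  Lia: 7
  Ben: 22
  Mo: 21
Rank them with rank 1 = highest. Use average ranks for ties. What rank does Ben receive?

Sorted (descending): 24, 22, 22, 21, 7, 2
The 2 values of 22 occupy positions 2–3 → average rank (2+3)/2 = 2.5.
Ben has value 22 → rank 2.5.

2.5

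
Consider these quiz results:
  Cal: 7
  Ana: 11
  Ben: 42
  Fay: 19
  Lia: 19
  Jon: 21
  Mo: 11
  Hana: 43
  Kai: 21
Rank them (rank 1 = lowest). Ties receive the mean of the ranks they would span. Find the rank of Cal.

1

Sorted (ascending): 7, 11, 11, 19, 19, 21, 21, 42, 43
The 2 values of 11 occupy positions 2–3 → average rank (2+3)/2 = 2.5.
The 2 values of 19 occupy positions 4–5 → average rank (4+5)/2 = 4.5.
The 2 values of 21 occupy positions 6–7 → average rank (6+7)/2 = 6.5.
Cal has value 7 → rank 1.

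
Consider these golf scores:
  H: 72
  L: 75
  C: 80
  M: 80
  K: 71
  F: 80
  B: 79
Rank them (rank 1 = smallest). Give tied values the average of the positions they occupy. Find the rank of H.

Sorted (ascending): 71, 72, 75, 79, 80, 80, 80
The 3 values of 80 occupy positions 5–7 → average rank 6.
H has value 72 → rank 2.

2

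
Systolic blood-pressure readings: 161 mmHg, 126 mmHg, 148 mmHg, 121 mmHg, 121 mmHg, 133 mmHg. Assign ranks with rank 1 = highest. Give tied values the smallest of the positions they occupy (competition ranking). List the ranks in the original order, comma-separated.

1, 4, 2, 5, 5, 3

Sorted (descending): 161, 148, 133, 126, 121, 121
The 2 values of 121 occupy positions 5–6 → each gets rank 5.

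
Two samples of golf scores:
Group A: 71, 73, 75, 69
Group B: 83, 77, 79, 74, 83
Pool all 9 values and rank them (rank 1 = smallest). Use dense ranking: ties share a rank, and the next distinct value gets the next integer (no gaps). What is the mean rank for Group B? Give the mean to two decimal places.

Sorted (ascending): 69, 71, 73, 74, 75, 77, 79, 83, 83
The 2 values of 83 share dense rank 8.
Remaining distinct values take the next consecutive integers.
Group B values → pooled ranks: 83→8, 77→6, 79→7, 74→4, 83→8
Mean rank = (8 + 6 + 7 + 4 + 8) / 5 = 6.60

6.60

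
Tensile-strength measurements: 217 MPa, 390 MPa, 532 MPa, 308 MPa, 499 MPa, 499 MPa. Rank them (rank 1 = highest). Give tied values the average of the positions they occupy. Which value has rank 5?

308

Sorted (descending): 532, 499, 499, 390, 308, 217
The 2 values of 499 occupy positions 2–3 → average rank (2+3)/2 = 2.5.
Rank 5 → value 308.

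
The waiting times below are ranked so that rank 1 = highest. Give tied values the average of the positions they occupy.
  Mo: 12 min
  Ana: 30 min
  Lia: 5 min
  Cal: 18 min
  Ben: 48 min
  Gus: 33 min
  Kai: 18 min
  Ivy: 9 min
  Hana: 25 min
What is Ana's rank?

Sorted (descending): 48, 33, 30, 25, 18, 18, 12, 9, 5
The 2 values of 18 occupy positions 5–6 → average rank (5+6)/2 = 5.5.
Ana has value 30 min → rank 3.

3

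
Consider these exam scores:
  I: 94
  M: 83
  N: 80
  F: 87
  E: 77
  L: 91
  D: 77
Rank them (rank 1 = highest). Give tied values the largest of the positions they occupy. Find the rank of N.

5

Sorted (descending): 94, 91, 87, 83, 80, 77, 77
The 2 values of 77 occupy positions 6–7 → each gets rank 7.
N has value 80 → rank 5.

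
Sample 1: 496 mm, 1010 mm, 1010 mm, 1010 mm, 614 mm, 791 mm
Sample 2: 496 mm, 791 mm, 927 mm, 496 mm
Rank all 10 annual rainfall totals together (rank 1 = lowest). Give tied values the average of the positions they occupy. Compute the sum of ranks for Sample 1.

Sorted (ascending): 496, 496, 496, 614, 791, 791, 927, 1010, 1010, 1010
The 3 values of 496 occupy positions 1–3 → average rank 2.
The 2 values of 791 occupy positions 5–6 → average rank (5+6)/2 = 5.5.
The 3 values of 1010 occupy positions 8–10 → average rank 9.
Sample 1 values → pooled ranks: 496→2, 1010→9, 1010→9, 1010→9, 614→4, 791→5.5
Rank sum = 2 + 9 + 9 + 9 + 4 + 5.5 = 38.5

38.5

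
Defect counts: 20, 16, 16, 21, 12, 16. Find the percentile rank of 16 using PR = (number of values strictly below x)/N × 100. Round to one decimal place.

N = 6.
Strictly below 16: 1. Equal to 16: 3.
PR = 1/6 × 100 = 16.7

16.7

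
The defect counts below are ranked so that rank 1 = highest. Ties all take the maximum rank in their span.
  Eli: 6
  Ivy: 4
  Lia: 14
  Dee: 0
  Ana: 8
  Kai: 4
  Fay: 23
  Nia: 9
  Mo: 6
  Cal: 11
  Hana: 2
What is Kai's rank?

Sorted (descending): 23, 14, 11, 9, 8, 6, 6, 4, 4, 2, 0
The 2 values of 6 occupy positions 6–7 → each gets rank 7.
The 2 values of 4 occupy positions 8–9 → each gets rank 9.
Kai has value 4 → rank 9.

9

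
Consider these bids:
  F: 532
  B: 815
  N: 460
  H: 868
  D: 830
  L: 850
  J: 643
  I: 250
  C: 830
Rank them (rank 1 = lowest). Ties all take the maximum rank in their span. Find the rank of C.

7

Sorted (ascending): 250, 460, 532, 643, 815, 830, 830, 850, 868
The 2 values of 830 occupy positions 6–7 → each gets rank 7.
C has value 830 → rank 7.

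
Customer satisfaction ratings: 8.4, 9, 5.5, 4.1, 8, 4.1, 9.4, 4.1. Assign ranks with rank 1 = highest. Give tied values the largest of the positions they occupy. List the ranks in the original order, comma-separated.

Sorted (descending): 9.4, 9, 8.4, 8, 5.5, 4.1, 4.1, 4.1
The 3 values of 4.1 occupy positions 6–8 → each gets rank 8.

3, 2, 5, 8, 4, 8, 1, 8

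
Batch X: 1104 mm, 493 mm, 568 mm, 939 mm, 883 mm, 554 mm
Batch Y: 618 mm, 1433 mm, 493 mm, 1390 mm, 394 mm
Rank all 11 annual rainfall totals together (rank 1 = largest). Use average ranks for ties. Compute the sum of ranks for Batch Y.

Sorted (descending): 1433, 1390, 1104, 939, 883, 618, 568, 554, 493, 493, 394
The 2 values of 493 occupy positions 9–10 → average rank (9+10)/2 = 9.5.
Batch Y values → pooled ranks: 618→6, 1433→1, 493→9.5, 1390→2, 394→11
Rank sum = 6 + 1 + 9.5 + 2 + 11 = 29.5

29.5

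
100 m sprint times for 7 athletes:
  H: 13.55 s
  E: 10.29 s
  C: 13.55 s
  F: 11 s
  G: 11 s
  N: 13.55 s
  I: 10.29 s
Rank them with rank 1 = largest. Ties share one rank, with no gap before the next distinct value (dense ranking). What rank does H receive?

Sorted (descending): 13.55, 13.55, 13.55, 11, 11, 10.29, 10.29
The 3 values of 13.55 share dense rank 1.
The 2 values of 11 share dense rank 2.
The 2 values of 10.29 share dense rank 3.
H has value 13.55 s → rank 1.

1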